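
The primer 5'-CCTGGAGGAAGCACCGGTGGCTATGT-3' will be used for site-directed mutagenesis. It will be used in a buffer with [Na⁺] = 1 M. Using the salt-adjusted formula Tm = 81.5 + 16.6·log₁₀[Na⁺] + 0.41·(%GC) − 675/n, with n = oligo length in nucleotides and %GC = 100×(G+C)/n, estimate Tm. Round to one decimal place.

80.8°C

Length n = 26. Base counts: A=5, T=5, C=6, G=10
G+C = 16, so %GC = 16/26 × 100 = 61.538%
Salt term: 16.6 × (0) = 0
GC term: 0.41 × 61.538 = 25.231; length term: −675/26 = −25.962
Tm = 81.5 + (0) + 25.231 − 25.962 = 80.769 → 80.8°C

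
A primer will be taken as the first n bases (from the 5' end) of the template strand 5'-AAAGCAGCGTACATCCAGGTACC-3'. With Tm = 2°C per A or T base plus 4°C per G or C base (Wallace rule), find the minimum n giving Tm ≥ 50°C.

First 16 bases: AAAGCAGCGTACATCC → Tm = 48°C (< 50°C)
First 17 bases: AAAGCAGCGTACATCCA → Tm = 50°C (≥ 50°C)
Each additional base adds 2°C (A/T) or 4°C (G/C), so Tm is non-decreasing in n; n = 17 is the first length to reach 50°C.

n = 17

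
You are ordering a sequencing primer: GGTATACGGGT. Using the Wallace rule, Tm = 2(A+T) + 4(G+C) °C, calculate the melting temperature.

34°C

Counting bases: C=1, G=5, A=2, T=3
AT pairs contribute 5, GC pairs contribute 6.
Tm = 4·6 + 2·5 = 24 + 10 = 34°C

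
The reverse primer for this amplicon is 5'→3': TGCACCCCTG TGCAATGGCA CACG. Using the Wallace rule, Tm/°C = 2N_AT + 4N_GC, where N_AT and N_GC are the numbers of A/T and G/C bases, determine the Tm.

78°C

Base counts: T=4, G=6, A=5, C=9
A+T = 9, G+C = 15
Tm = 2(9) + 4(15) = 18 + 60 = 78°C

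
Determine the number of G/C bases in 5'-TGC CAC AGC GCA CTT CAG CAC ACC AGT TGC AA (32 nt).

Counting bases: A=9, T=5, G=6, C=12
G+C = 6 + 12 = 18

18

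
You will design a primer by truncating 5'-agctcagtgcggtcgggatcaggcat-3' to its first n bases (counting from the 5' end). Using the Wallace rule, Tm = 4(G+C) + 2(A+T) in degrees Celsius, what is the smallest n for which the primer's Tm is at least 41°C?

n = 13

First 12 bases: AGCTCAGTGCGG → Tm = 40°C (< 41°C)
First 13 bases: AGCTCAGTGCGGT → Tm = 42°C (≥ 41°C)
Each additional base adds 2°C (A/T) or 4°C (G/C), so Tm is non-decreasing in n; n = 13 is the first length to reach 41°C.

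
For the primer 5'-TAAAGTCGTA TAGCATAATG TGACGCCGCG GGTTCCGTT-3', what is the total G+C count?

19

Counting bases: T=11, G=11, C=8, A=9
Total G or C: 11 + 8 = 19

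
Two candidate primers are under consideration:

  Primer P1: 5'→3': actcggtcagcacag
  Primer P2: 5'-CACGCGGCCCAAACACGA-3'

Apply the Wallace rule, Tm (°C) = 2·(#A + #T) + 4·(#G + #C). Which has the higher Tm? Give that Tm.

Primer P2, 60°C

Primer P1: A+T=6, G+C=9 → Tm = 2(6)+4(9) = 48°C
Primer P2: A+T=6, G+C=12 → Tm = 2(6)+4(12) = 60°C
48°C vs 60°C → primer P2 is higher.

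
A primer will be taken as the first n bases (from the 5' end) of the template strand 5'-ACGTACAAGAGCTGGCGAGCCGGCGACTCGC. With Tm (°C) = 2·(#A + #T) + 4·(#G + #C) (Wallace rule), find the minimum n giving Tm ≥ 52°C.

n = 17

First 16 bases: ACGTACAAGAGCTGGC → Tm = 50°C (< 52°C)
First 17 bases: ACGTACAAGAGCTGGCG → Tm = 54°C (≥ 52°C)
Each additional base adds 2°C (A/T) or 4°C (G/C), so Tm is non-decreasing in n; n = 17 is the first length to reach 52°C.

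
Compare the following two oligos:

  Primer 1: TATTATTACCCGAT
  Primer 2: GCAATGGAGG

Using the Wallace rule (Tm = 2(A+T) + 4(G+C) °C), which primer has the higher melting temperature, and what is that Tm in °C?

Primer 1: A+T=10, G+C=4 → Tm = 2(10)+4(4) = 36°C
Primer 2: A+T=4, G+C=6 → Tm = 2(4)+4(6) = 32°C
36°C vs 32°C → primer 1 is higher.

Primer 1, 36°C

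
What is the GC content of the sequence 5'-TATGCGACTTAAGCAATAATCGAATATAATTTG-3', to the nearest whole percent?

Counting bases: C=4, A=13, G=5, T=11
G+C = 5 + 4 = 9 out of 33 bases
%GC = 9/33 × 100 = 27.27% ≈ 27%

27%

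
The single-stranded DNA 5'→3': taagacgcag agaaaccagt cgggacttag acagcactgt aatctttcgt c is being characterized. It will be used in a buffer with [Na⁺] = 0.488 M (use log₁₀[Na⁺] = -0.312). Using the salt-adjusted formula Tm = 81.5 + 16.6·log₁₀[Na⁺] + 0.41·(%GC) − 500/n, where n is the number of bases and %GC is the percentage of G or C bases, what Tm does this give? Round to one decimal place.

Length n = 51. A=16, C=12, G=12, T=11
G+C = 24, so %GC = 24/51 × 100 = 47.059%
Salt term: 16.6 × (-0.312) = -5.179
GC term: 0.41 × 47.059 = 19.294; length term: −500/51 = −9.804
Tm = 81.5 + (-5.179) + 19.294 − 9.804 = 85.811 → 85.8°C

85.8°C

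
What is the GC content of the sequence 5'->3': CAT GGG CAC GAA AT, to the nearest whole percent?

Base counts: T=2, A=5, C=3, G=4
G+C = 4 + 3 = 7 out of 14 bases
%GC = 7/14 × 100 = 50% ≈ 50%

50%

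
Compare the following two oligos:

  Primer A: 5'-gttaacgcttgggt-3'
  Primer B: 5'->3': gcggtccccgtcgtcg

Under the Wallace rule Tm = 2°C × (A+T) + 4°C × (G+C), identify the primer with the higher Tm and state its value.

Primer B, 58°C

Primer A: A+T=7, G+C=7 → Tm = 2(7)+4(7) = 42°C
Primer B: A+T=3, G+C=13 → Tm = 2(3)+4(13) = 58°C
42°C vs 58°C → primer B is higher.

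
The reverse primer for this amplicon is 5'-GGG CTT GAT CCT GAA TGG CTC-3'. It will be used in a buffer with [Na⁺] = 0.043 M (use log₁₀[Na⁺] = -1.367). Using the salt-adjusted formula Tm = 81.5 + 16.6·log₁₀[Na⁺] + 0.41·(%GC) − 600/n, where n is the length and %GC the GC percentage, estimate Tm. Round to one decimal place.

Length n = 21. G=7, T=6, C=5, A=3
G+C = 12, so %GC = 12/21 × 100 = 57.143%
Salt term: 16.6 × (-1.367) = -22.692
GC term: 0.41 × 57.143 = 23.429; length term: −600/21 = −28.571
Tm = 81.5 + (-22.692) + 23.429 − 28.571 = 53.666 → 53.7°C

53.7°C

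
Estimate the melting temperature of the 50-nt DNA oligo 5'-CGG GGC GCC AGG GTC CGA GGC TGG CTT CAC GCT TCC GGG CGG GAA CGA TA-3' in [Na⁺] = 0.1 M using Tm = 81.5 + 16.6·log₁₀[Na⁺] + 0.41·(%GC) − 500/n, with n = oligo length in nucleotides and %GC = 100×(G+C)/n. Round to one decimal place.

Length n = 50. Scanning the sequence gives C=15, T=7, A=7, G=21.
G+C = 36, so %GC = 36/50 × 100 = 72%
Salt term: 16.6 × (-1) = -16.6
GC term: 0.41 × 72 = 29.52; length term: −500/50 = −10
Tm = 81.5 + (-16.6) + 29.52 − 10 = 84.42 → 84.4°C

84.4°C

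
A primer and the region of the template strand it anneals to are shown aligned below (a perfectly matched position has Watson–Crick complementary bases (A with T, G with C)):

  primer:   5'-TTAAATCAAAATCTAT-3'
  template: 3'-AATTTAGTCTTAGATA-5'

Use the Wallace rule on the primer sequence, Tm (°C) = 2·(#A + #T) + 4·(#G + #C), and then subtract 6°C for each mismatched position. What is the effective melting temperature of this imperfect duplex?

30°C

Primer base counts: A=8, T=6, G=0, C=2 → A+T=14, G+C=2
Perfect-match Tm = 2(14) + 4(2) = 28 + 8 = 36°C
Mismatches (positions where the bases are not complementary): 1 (at position 9)
Effective Tm = 36 − 1×6 = 36 − 6 = 30°C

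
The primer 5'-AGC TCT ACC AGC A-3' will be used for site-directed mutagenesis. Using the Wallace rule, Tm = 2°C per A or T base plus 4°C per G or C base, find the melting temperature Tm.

Base counts: C=5, G=2, A=4, T=2
A+T = 6, G+C = 7
Tm = 4·7 + 2·6 = 28 + 12 = 40°C

40°C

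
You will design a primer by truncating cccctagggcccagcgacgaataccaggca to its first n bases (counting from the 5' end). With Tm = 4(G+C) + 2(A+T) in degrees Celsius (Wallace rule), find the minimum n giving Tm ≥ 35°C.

n = 10

First 9 bases: CCCCTAGGG → Tm = 32°C (< 35°C)
First 10 bases: CCCCTAGGGC → Tm = 36°C (≥ 35°C)
Since every base adds ≥2°C, Tm only increases with n, so the threshold is first crossed at n = 10.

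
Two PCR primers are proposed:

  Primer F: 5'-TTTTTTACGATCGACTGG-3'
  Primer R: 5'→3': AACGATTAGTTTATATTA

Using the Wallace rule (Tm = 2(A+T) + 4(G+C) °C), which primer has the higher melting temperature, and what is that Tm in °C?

Primer F: A+T=11, G+C=7 → Tm = 2(11)+4(7) = 50°C
Primer R: A+T=15, G+C=3 → Tm = 2(15)+4(3) = 42°C
50°C vs 42°C → primer F is higher.

Primer F, 50°C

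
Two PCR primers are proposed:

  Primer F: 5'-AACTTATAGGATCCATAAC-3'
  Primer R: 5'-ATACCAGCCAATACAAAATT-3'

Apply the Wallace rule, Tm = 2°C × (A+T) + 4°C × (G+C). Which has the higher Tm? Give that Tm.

Primer R, 52°C

Primer F: A+T=13, G+C=6 → Tm = 2(13)+4(6) = 50°C
Primer R: A+T=14, G+C=6 → Tm = 2(14)+4(6) = 52°C
50°C vs 52°C → primer R is higher.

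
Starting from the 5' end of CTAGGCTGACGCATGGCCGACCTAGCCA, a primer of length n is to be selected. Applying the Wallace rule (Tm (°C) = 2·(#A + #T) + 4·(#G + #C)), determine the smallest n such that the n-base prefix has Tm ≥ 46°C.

n = 15

First 14 bases: CTAGGCTGACGCAT → Tm = 44°C (< 46°C)
First 15 bases: CTAGGCTGACGCATG → Tm = 48°C (≥ 46°C)
Since every base adds ≥2°C, Tm only increases with n, so the threshold is first crossed at n = 15.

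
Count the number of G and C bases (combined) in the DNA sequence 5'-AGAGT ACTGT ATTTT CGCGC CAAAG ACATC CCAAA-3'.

Counting bases: G=6, T=8, C=9, A=12
G+C = 6 + 9 = 15

15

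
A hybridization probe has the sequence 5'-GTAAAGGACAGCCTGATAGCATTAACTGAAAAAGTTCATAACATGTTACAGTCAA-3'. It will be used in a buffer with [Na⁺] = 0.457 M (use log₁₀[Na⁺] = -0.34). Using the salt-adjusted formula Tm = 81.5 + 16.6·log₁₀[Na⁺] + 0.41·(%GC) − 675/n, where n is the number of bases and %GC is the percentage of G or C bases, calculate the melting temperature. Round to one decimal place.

77.7°C

Length n = 55. Base counts: A=23, C=9, T=13, G=10
G+C = 19, so %GC = 19/55 × 100 = 34.545%
Salt term: 16.6 × (-0.34) = -5.644
GC term: 0.41 × 34.545 = 14.163; length term: −675/55 = −12.273
Tm = 81.5 + (-5.644) + 14.163 − 12.273 = 77.746 → 77.7°C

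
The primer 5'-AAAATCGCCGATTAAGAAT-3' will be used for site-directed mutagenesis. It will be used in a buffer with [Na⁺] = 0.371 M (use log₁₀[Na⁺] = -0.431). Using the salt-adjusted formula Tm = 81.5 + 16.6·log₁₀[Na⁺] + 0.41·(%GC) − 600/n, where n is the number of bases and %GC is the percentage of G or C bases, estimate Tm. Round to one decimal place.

55.7°C

Length n = 19. Counting bases: G=3, C=3, T=4, A=9
G+C = 6, so %GC = 6/19 × 100 = 31.579%
Salt term: 16.6 × (-0.431) = -7.155
GC term: 0.41 × 31.579 = 12.947; length term: −600/19 = −31.579
Tm = 81.5 + (-7.155) + 12.947 − 31.579 = 55.713 → 55.7°C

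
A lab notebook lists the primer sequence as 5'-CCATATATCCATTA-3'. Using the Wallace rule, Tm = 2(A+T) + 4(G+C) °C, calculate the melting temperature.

Scanning the sequence gives C=4, G=0, A=5, T=5.
A+T = 10, G+C = 4
Tm = 2(10) + 4(4) = 20 + 16 = 36°C

36°C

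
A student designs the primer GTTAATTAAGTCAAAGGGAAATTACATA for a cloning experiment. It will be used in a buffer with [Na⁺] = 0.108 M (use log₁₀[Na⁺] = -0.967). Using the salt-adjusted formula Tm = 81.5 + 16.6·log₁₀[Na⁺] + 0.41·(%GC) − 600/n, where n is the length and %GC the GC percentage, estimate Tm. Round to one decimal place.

Length n = 28. Scanning the sequence gives G=5, C=2, T=8, A=13.
G+C = 7, so %GC = 7/28 × 100 = 25%
Salt term: 16.6 × (-0.967) = -16.052
GC term: 0.41 × 25 = 10.25; length term: −600/28 = −21.429
Tm = 81.5 + (-16.052) + 10.25 − 21.429 = 54.269 → 54.3°C

54.3°C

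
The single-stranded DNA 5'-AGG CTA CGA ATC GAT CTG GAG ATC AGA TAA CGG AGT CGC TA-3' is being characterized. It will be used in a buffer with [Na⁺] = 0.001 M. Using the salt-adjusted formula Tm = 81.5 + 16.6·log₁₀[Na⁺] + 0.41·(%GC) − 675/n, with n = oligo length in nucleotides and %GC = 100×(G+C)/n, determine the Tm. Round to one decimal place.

Length n = 41. Scanning the sequence gives G=12, C=8, A=13, T=8.
G+C = 20, so %GC = 20/41 × 100 = 48.78%
Salt term: 16.6 × (-3) = -49.8
GC term: 0.41 × 48.78 = 20; length term: −675/41 = −16.463
Tm = 81.5 + (-49.8) + 20 − 16.463 = 35.237 → 35.2°C

35.2°C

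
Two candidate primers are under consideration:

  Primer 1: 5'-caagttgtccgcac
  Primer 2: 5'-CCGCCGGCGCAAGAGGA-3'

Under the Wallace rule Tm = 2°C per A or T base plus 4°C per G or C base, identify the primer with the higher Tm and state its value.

Primer 1: A+T=6, G+C=8 → Tm = 2(6)+4(8) = 44°C
Primer 2: A+T=4, G+C=13 → Tm = 2(4)+4(13) = 60°C
44°C vs 60°C → primer 2 is higher.

Primer 2, 60°C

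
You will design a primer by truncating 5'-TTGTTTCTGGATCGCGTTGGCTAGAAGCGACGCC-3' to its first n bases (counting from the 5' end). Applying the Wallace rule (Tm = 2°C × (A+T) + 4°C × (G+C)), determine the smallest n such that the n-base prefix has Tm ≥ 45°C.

First 15 bases: TTGTTTCTGGATCGC → Tm = 44°C (< 45°C)
First 16 bases: TTGTTTCTGGATCGCG → Tm = 48°C (≥ 45°C)
Each additional base adds 2°C (A/T) or 4°C (G/C), so Tm is non-decreasing in n; n = 16 is the first length to reach 45°C.

n = 16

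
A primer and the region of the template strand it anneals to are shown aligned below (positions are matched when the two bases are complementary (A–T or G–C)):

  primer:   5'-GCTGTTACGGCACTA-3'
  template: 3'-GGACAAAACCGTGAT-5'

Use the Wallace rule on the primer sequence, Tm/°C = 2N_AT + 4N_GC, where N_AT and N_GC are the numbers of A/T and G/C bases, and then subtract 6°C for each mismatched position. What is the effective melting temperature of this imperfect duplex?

28°C

Primer base counts: A=3, T=4, G=4, C=4 → A+T=7, G+C=8
Perfect-match Tm = 2(7) + 4(8) = 14 + 32 = 46°C
Mismatches (positions where the bases are not complementary): 3 (at positions 1, 7, 8)
Effective Tm = 46 − 3×6 = 46 − 18 = 28°C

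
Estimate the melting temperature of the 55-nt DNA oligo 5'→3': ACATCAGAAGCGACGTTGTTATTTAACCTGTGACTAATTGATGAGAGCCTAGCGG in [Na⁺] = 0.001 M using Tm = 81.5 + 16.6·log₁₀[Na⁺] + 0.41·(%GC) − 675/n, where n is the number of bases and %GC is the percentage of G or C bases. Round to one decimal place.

37.3°C

Length n = 55. Counting bases: C=10, T=15, A=16, G=14
G+C = 24, so %GC = 24/55 × 100 = 43.636%
Salt term: 16.6 × (-3) = -49.8
GC term: 0.41 × 43.636 = 17.891; length term: −675/55 = −12.273
Tm = 81.5 + (-49.8) + 17.891 − 12.273 = 37.318 → 37.3°C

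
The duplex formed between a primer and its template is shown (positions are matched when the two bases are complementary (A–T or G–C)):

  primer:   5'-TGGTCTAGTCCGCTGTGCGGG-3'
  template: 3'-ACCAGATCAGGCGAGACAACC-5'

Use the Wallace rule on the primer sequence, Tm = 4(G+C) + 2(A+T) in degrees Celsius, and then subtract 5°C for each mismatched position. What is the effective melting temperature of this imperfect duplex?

Primer base counts: A=1, T=6, G=9, C=5 → A+T=7, G+C=14
Perfect-match Tm = 2(7) + 4(14) = 14 + 56 = 70°C
Mismatches (positions where the bases are not complementary): 3 (at positions 15, 18, 19)
Effective Tm = 70 − 3×5 = 70 − 15 = 55°C

55°C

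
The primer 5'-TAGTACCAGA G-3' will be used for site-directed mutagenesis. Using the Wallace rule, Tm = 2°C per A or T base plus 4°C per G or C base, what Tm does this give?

32°C

T=2, G=3, C=2, A=4
So N_AT = 6 and N_GC = 5.
Tm = 2×6 + 4×5 = 32°C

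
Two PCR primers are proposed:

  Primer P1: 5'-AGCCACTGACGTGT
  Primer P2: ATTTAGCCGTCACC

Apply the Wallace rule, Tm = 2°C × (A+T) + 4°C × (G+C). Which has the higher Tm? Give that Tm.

Primer P1, 44°C

Primer P1: A+T=6, G+C=8 → Tm = 2(6)+4(8) = 44°C
Primer P2: A+T=7, G+C=7 → Tm = 2(7)+4(7) = 42°C
44°C vs 42°C → primer P1 is higher.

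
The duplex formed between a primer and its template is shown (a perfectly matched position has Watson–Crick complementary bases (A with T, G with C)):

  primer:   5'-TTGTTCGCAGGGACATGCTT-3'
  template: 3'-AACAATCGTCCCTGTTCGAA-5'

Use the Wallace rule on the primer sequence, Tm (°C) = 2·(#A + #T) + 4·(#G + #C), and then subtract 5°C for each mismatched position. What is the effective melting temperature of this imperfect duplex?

50°C

Primer base counts: A=3, T=7, G=6, C=4 → A+T=10, G+C=10
Perfect-match Tm = 2(10) + 4(10) = 20 + 40 = 60°C
Mismatches (positions where the bases are not complementary): 2 (at positions 6, 16)
Effective Tm = 60 − 2×5 = 60 − 10 = 50°C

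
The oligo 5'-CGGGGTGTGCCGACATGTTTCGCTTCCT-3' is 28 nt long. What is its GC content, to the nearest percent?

T=9, A=2, C=8, G=9
G+C = 9 + 8 = 17 out of 28 bases
%GC = 17/28 × 100 = 60.71% ≈ 61%

61%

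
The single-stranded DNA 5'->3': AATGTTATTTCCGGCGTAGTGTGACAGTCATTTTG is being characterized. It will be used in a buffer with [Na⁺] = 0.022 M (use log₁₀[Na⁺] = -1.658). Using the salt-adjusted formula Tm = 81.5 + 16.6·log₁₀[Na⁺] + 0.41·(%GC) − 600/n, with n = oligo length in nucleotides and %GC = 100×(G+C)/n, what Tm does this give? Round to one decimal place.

53.2°C

Length n = 35. Scanning the sequence gives G=9, A=7, T=14, C=5.
G+C = 14, so %GC = 14/35 × 100 = 40%
Salt term: 16.6 × (-1.658) = -27.523
GC term: 0.41 × 40 = 16.4; length term: −600/35 = −17.143
Tm = 81.5 + (-27.523) + 16.4 − 17.143 = 53.234 → 53.2°C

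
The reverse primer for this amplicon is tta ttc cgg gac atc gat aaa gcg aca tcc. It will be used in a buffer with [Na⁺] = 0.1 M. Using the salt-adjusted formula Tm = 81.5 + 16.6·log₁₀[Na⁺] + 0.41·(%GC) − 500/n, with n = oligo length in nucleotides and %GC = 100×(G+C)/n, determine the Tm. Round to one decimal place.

Length n = 30. Base counts: A=9, C=8, T=7, G=6
G+C = 14, so %GC = 14/30 × 100 = 46.667%
Salt term: 16.6 × (-1) = -16.6
GC term: 0.41 × 46.667 = 19.133; length term: −500/30 = −16.667
Tm = 81.5 + (-16.6) + 19.133 − 16.667 = 67.366 → 67.4°C

67.4°C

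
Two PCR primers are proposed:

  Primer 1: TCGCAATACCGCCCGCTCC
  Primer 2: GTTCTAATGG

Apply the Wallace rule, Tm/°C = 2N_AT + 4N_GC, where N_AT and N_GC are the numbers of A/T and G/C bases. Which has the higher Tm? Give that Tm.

Primer 1, 64°C

Primer 1: A+T=6, G+C=13 → Tm = 2(6)+4(13) = 64°C
Primer 2: A+T=6, G+C=4 → Tm = 2(6)+4(4) = 28°C
64°C vs 28°C → primer 1 is higher.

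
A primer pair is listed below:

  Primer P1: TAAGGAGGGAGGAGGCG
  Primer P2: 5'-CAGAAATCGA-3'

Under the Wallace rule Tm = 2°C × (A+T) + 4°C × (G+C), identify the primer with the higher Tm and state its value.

Primer P1, 56°C

Primer P1: A+T=6, G+C=11 → Tm = 2(6)+4(11) = 56°C
Primer P2: A+T=6, G+C=4 → Tm = 2(6)+4(4) = 28°C
56°C vs 28°C → primer P1 is higher.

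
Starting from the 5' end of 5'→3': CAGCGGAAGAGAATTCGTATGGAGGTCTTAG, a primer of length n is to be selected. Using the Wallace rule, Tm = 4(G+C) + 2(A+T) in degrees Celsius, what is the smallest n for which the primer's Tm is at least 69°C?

First 23 bases: CAGCGGAAGAGAATTCGTATGGA → Tm = 68°C (< 69°C)
First 24 bases: CAGCGGAAGAGAATTCGTATGGAG → Tm = 72°C (≥ 69°C)
Each additional base adds 2°C (A/T) or 4°C (G/C), so Tm is non-decreasing in n; n = 24 is the first length to reach 69°C.

n = 24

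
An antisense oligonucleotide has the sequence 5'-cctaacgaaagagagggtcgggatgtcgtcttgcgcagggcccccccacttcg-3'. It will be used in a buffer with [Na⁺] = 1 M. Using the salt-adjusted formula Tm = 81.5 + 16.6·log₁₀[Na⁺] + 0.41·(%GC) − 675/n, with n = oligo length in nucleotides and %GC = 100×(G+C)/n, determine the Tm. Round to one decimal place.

95.1°C

Length n = 53. T=9, C=17, A=10, G=17
G+C = 34, so %GC = 34/53 × 100 = 64.151%
Salt term: 16.6 × (0) = 0
GC term: 0.41 × 64.151 = 26.302; length term: −675/53 = −12.736
Tm = 81.5 + (0) + 26.302 − 12.736 = 95.066 → 95.1°C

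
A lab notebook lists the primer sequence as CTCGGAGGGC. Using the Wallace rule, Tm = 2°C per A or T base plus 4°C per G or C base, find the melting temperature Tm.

36°C

Scanning the sequence gives G=5, C=3, T=1, A=1.
So N_AT = 2 and N_GC = 8.
Tm = 2×2 + 4×8 = 36°C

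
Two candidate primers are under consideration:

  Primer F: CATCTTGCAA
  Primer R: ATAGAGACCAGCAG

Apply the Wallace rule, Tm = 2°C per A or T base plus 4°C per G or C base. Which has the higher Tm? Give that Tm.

Primer F: A+T=6, G+C=4 → Tm = 2(6)+4(4) = 28°C
Primer R: A+T=7, G+C=7 → Tm = 2(7)+4(7) = 42°C
28°C vs 42°C → primer R is higher.

Primer R, 42°C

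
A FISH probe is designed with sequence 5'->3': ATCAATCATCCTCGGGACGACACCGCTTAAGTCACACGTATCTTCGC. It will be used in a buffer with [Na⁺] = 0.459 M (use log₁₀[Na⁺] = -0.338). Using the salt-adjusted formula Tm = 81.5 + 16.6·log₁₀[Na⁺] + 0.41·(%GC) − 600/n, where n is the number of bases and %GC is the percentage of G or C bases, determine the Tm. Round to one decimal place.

Length n = 47. Counting bases: G=8, C=16, A=12, T=11
G+C = 24, so %GC = 24/47 × 100 = 51.064%
Salt term: 16.6 × (-0.338) = -5.611
GC term: 0.41 × 51.064 = 20.936; length term: −600/47 = −12.766
Tm = 81.5 + (-5.611) + 20.936 − 12.766 = 84.059 → 84.1°C

84.1°C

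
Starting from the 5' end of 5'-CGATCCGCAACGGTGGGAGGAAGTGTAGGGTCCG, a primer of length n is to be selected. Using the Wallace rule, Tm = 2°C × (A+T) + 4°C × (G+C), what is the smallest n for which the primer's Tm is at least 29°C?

First 8 bases: CGATCCGC → Tm = 28°C (< 29°C)
First 9 bases: CGATCCGCA → Tm = 30°C (≥ 29°C)
Since every base adds ≥2°C, Tm only increases with n, so the threshold is first crossed at n = 9.

n = 9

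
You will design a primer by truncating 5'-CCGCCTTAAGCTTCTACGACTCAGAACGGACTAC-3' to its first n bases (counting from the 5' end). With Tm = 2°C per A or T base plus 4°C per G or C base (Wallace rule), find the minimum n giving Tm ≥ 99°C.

n = 33

First 32 bases: CCGCCTTAAGCTTCTACGACTCAGAACGGACT → Tm = 98°C (< 99°C)
First 33 bases: CCGCCTTAAGCTTCTACGACTCAGAACGGACTA → Tm = 100°C (≥ 99°C)
Since every base adds ≥2°C, Tm only increases with n, so the threshold is first crossed at n = 33.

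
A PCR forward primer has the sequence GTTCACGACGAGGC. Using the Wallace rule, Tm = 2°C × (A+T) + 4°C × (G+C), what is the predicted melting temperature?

Scanning the sequence gives C=4, T=2, G=5, A=3.
So N_AT = 5 and N_GC = 9.
Tm = 2×5 + 4×9 = 46°C

46°C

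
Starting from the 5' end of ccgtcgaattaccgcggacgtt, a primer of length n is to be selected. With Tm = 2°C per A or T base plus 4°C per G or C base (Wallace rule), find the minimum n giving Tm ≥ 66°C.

First 19 bases: CCGTCGAATTACCGCGGAC → Tm = 62°C (< 66°C)
First 20 bases: CCGTCGAATTACCGCGGACG → Tm = 66°C (≥ 66°C)
Each additional base adds 2°C (A/T) or 4°C (G/C), so Tm is non-decreasing in n; n = 20 is the first length to reach 66°C.

n = 20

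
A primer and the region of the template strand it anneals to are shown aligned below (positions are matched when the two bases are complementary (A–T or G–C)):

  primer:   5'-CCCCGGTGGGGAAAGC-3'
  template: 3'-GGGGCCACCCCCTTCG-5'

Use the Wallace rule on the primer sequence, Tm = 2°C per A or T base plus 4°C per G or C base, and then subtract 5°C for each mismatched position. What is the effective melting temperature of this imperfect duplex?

51°C

Primer base counts: A=3, T=1, G=7, C=5 → A+T=4, G+C=12
Perfect-match Tm = 2(4) + 4(12) = 8 + 48 = 56°C
Mismatches (positions where the bases are not complementary): 1 (at position 12)
Effective Tm = 56 − 1×5 = 56 − 5 = 51°C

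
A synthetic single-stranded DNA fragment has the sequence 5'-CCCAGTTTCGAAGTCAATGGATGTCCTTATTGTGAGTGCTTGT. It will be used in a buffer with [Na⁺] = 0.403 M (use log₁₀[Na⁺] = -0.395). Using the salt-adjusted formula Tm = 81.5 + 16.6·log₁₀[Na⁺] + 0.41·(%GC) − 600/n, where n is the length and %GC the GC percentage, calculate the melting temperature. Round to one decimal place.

Length n = 43. Counting bases: G=11, C=8, A=8, T=16
G+C = 19, so %GC = 19/43 × 100 = 44.186%
Salt term: 16.6 × (-0.395) = -6.557
GC term: 0.41 × 44.186 = 18.116; length term: −600/43 = −13.953
Tm = 81.5 + (-6.557) + 18.116 − 13.953 = 79.106 → 79.1°C

79.1°C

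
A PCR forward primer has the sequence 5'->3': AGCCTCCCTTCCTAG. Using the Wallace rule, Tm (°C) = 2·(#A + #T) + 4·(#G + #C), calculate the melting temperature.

48°C

Scanning the sequence gives C=7, G=2, A=2, T=4.
AT pairs contribute 6, GC pairs contribute 9.
Tm = 4·9 + 2·6 = 36 + 12 = 48°C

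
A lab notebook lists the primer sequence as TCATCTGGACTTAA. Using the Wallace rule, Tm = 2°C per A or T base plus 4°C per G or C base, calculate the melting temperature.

38°C

Scanning the sequence gives T=5, A=4, C=3, G=2.
A+T = 9, G+C = 5
Tm = 2×9 + 4×5 = 38°C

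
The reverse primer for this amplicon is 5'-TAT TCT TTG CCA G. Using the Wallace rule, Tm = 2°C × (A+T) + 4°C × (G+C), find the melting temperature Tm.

36°C

Scanning the sequence gives G=2, C=3, T=6, A=2.
So N_AT = 8 and N_GC = 5.
Tm = 4·5 + 2·8 = 20 + 16 = 36°C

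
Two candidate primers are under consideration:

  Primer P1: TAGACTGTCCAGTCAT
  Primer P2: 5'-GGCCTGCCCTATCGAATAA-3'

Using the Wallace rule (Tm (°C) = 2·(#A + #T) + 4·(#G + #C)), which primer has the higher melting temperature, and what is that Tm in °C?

Primer P1: A+T=9, G+C=7 → Tm = 2(9)+4(7) = 46°C
Primer P2: A+T=9, G+C=10 → Tm = 2(9)+4(10) = 58°C
46°C vs 58°C → primer P2 is higher.

Primer P2, 58°C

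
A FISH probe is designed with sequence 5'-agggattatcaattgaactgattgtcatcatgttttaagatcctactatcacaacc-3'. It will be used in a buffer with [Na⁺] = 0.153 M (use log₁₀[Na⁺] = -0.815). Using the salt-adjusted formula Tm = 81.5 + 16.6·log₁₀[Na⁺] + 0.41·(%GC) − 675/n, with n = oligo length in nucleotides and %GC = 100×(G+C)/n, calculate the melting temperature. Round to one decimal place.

69.8°C

Length n = 56. G=8, A=18, C=11, T=19
G+C = 19, so %GC = 19/56 × 100 = 33.929%
Salt term: 16.6 × (-0.815) = -13.529
GC term: 0.41 × 33.929 = 13.911; length term: −675/56 = −12.054
Tm = 81.5 + (-13.529) + 13.911 − 12.054 = 69.828 → 69.8°C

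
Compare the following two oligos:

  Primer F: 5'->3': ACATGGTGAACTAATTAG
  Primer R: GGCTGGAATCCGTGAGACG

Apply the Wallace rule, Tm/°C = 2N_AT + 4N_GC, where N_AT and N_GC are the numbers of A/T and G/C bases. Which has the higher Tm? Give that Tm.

Primer F: A+T=12, G+C=6 → Tm = 2(12)+4(6) = 48°C
Primer R: A+T=7, G+C=12 → Tm = 2(7)+4(12) = 62°C
48°C vs 62°C → primer R is higher.

Primer R, 62°C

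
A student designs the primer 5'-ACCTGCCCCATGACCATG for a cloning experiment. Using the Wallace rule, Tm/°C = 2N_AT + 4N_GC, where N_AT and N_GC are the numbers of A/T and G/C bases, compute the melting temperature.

58°C

T=3, A=4, C=8, G=3
A+T = 7, G+C = 11
Tm = 2(7) + 4(11) = 14 + 44 = 58°C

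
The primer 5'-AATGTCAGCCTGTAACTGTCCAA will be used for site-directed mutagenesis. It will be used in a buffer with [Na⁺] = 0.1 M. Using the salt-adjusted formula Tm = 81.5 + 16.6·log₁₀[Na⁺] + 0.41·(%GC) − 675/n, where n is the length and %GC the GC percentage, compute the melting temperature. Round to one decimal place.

Length n = 23. A=7, T=6, G=4, C=6
G+C = 10, so %GC = 10/23 × 100 = 43.478%
Salt term: 16.6 × (-1) = -16.6
GC term: 0.41 × 43.478 = 17.826; length term: −675/23 = −29.348
Tm = 81.5 + (-16.6) + 17.826 − 29.348 = 53.378 → 53.4°C

53.4°C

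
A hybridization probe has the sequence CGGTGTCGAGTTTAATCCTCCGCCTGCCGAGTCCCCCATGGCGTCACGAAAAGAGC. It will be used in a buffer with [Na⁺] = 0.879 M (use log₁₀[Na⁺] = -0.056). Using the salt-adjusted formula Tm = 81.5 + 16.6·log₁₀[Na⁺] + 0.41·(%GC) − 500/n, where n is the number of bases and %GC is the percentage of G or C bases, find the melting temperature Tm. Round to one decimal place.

Length n = 56. Scanning the sequence gives A=11, C=19, T=11, G=15.
G+C = 34, so %GC = 34/56 × 100 = 60.714%
Salt term: 16.6 × (-0.056) = -0.93
GC term: 0.41 × 60.714 = 24.893; length term: −500/56 = −8.929
Tm = 81.5 + (-0.93) + 24.893 − 8.929 = 96.534 → 96.5°C

96.5°C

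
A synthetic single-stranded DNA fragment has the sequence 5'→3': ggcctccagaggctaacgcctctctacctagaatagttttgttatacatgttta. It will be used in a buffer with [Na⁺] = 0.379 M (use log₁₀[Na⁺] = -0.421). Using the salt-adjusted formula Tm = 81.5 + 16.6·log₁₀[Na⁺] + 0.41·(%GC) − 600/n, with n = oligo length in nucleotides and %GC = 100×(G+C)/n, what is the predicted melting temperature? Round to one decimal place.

80.9°C

Length n = 54. Counting bases: C=13, A=13, G=10, T=18
G+C = 23, so %GC = 23/54 × 100 = 42.593%
Salt term: 16.6 × (-0.421) = -6.989
GC term: 0.41 × 42.593 = 17.463; length term: −600/54 = −11.111
Tm = 81.5 + (-6.989) + 17.463 − 11.111 = 80.863 → 80.9°C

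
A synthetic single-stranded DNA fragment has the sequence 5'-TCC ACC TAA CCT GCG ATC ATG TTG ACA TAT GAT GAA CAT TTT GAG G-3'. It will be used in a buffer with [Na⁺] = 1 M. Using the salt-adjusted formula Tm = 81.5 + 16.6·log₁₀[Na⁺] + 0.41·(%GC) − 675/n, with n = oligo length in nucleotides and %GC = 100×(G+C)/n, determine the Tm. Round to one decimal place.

Length n = 46. Counting bases: G=9, C=10, A=13, T=14
G+C = 19, so %GC = 19/46 × 100 = 41.304%
Salt term: 16.6 × (0) = 0
GC term: 0.41 × 41.304 = 16.935; length term: −675/46 = −14.674
Tm = 81.5 + (0) + 16.935 − 14.674 = 83.761 → 83.8°C

83.8°C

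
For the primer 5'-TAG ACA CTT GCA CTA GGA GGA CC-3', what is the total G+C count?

Counting bases: T=4, C=6, G=6, A=7
Total G or C: 6 + 6 = 12

12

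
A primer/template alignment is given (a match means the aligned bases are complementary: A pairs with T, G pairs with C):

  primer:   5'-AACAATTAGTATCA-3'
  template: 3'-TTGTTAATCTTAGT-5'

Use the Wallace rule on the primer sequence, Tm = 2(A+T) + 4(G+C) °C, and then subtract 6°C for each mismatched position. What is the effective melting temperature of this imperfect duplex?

Primer base counts: A=7, T=4, G=1, C=2 → A+T=11, G+C=3
Perfect-match Tm = 2(11) + 4(3) = 22 + 12 = 34°C
Mismatches (positions where the bases are not complementary): 1 (at position 10)
Effective Tm = 34 − 1×6 = 34 − 6 = 28°C

28°C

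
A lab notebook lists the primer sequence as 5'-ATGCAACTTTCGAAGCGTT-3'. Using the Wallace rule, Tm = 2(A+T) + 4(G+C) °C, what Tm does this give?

54°C

Scanning the sequence gives G=4, A=5, C=4, T=6.
So N_AT = 11 and N_GC = 8.
Tm = 4·8 + 2·11 = 32 + 22 = 54°C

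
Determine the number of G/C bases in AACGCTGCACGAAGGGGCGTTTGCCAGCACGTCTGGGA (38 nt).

24

A=8, G=14, C=10, T=6
Total G or C: 14 + 10 = 24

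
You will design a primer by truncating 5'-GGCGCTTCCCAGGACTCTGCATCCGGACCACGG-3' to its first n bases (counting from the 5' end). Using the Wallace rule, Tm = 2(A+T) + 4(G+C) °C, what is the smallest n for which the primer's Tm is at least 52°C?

First 14 bases: GGCGCTTCCCAGGA → Tm = 48°C (< 52°C)
First 15 bases: GGCGCTTCCCAGGAC → Tm = 52°C (≥ 52°C)
Since every base adds ≥2°C, Tm only increases with n, so the threshold is first crossed at n = 15.

n = 15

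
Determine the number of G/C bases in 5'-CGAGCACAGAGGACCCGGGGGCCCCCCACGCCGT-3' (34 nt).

27

Base counts: G=12, T=1, A=6, C=15
G+C = 12 + 15 = 27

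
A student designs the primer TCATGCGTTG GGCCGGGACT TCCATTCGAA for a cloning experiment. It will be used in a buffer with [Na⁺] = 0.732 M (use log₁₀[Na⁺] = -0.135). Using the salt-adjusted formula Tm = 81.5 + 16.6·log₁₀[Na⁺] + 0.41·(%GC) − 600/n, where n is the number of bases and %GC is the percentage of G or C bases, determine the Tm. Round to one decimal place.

82.5°C

Length n = 30. A=5, G=9, T=8, C=8
G+C = 17, so %GC = 17/30 × 100 = 56.667%
Salt term: 16.6 × (-0.135) = -2.241
GC term: 0.41 × 56.667 = 23.233; length term: −600/30 = −20
Tm = 81.5 + (-2.241) + 23.233 − 20 = 82.492 → 82.5°C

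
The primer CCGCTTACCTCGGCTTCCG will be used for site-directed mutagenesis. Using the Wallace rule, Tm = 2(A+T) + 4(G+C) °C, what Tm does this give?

64°C

Scanning the sequence gives C=9, G=4, A=1, T=5.
So N_AT = 6 and N_GC = 13.
Tm = 2×6 + 4×13 = 64°C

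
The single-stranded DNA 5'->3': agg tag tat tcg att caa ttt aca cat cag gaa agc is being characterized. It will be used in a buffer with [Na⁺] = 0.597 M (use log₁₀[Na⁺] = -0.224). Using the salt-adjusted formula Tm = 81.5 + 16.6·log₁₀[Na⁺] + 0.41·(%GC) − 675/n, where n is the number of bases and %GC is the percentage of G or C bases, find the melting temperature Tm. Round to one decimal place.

Length n = 36. T=10, A=13, G=7, C=6
G+C = 13, so %GC = 13/36 × 100 = 36.111%
Salt term: 16.6 × (-0.224) = -3.718
GC term: 0.41 × 36.111 = 14.806; length term: −675/36 = −18.75
Tm = 81.5 + (-3.718) + 14.806 − 18.75 = 73.838 → 73.8°C

73.8°C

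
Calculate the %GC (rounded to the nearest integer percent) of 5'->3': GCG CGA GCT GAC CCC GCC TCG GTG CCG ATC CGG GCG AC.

79%

Scanning the sequence gives T=4, A=4, G=14, C=16.
G+C = 14 + 16 = 30 out of 38 bases
%GC = 30/38 × 100 = 78.95% ≈ 79%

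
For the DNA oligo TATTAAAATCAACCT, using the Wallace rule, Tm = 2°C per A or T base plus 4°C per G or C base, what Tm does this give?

G=0, C=3, A=7, T=5
A+T = 12, G+C = 3
Tm = 2(12) + 4(3) = 24 + 12 = 36°C

36°C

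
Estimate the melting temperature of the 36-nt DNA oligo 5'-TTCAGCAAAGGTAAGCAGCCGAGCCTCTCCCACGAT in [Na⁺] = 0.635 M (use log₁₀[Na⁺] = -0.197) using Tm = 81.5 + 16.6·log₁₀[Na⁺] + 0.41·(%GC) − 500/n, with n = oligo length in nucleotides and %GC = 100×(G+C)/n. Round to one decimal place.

87.1°C

Length n = 36. T=6, A=10, G=8, C=12
G+C = 20, so %GC = 20/36 × 100 = 55.556%
Salt term: 16.6 × (-0.197) = -3.27
GC term: 0.41 × 55.556 = 22.778; length term: −500/36 = −13.889
Tm = 81.5 + (-3.27) + 22.778 − 13.889 = 87.119 → 87.1°C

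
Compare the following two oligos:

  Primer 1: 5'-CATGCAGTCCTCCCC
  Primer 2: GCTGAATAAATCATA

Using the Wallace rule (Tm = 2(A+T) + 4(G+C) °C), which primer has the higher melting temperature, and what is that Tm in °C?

Primer 1, 50°C

Primer 1: A+T=5, G+C=10 → Tm = 2(5)+4(10) = 50°C
Primer 2: A+T=11, G+C=4 → Tm = 2(11)+4(4) = 38°C
50°C vs 38°C → primer 1 is higher.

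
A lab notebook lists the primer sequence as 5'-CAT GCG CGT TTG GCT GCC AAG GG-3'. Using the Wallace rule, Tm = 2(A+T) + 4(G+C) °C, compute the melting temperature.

Scanning the sequence gives A=3, G=9, C=6, T=5.
So N_AT = 8 and N_GC = 15.
Tm = 4·15 + 2·8 = 60 + 16 = 76°C

76°C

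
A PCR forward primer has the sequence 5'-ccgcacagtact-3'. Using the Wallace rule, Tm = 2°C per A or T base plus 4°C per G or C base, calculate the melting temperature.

Counting bases: A=3, T=2, G=2, C=5
AT pairs contribute 5, GC pairs contribute 7.
Tm = 2×5 + 4×7 = 38°C

38°C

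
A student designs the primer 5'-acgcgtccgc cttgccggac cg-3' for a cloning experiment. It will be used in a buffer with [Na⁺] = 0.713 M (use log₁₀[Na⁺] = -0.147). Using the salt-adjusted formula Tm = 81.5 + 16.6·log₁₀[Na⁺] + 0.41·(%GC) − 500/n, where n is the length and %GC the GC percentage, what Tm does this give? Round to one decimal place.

88.0°C

Length n = 22. Base counts: A=2, T=3, G=7, C=10
G+C = 17, so %GC = 17/22 × 100 = 77.273%
Salt term: 16.6 × (-0.147) = -2.44
GC term: 0.41 × 77.273 = 31.682; length term: −500/22 = −22.727
Tm = 81.5 + (-2.44) + 31.682 − 22.727 = 88.015 → 88.0°C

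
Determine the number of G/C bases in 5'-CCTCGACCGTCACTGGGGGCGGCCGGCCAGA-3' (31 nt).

24

Scanning the sequence gives C=12, G=12, A=4, T=3.
G+C = 12 + 12 = 24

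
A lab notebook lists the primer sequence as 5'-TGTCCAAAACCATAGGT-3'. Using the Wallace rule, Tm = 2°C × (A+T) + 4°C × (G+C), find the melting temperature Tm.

48°C

Counting bases: G=3, T=4, C=4, A=6
A+T = 10, G+C = 7
Tm = 4·7 + 2·10 = 28 + 20 = 48°C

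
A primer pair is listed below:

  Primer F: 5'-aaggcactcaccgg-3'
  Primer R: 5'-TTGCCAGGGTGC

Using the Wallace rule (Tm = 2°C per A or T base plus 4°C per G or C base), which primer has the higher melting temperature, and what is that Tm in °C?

Primer F, 46°C

Primer F: A+T=5, G+C=9 → Tm = 2(5)+4(9) = 46°C
Primer R: A+T=4, G+C=8 → Tm = 2(4)+4(8) = 40°C
46°C vs 40°C → primer F is higher.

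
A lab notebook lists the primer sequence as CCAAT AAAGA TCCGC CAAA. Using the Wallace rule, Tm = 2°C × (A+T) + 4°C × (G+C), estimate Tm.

54°C

Counting bases: G=2, A=9, C=6, T=2
AT pairs contribute 11, GC pairs contribute 8.
Tm = 2(11) + 4(8) = 22 + 32 = 54°C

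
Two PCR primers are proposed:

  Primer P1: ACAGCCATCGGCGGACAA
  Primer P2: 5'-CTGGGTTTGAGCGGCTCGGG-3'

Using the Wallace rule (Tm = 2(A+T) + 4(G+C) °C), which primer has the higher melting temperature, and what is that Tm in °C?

Primer P2, 68°C

Primer P1: A+T=7, G+C=11 → Tm = 2(7)+4(11) = 58°C
Primer P2: A+T=6, G+C=14 → Tm = 2(6)+4(14) = 68°C
58°C vs 68°C → primer P2 is higher.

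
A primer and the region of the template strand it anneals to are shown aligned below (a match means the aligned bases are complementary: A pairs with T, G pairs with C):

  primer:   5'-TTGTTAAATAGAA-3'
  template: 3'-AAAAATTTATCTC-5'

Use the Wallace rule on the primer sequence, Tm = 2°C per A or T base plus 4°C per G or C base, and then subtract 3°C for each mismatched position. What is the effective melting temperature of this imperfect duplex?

Primer base counts: A=6, T=5, G=2, C=0 → A+T=11, G+C=2
Perfect-match Tm = 2(11) + 4(2) = 22 + 8 = 30°C
Mismatches (positions where the bases are not complementary): 2 (at positions 3, 13)
Effective Tm = 30 − 2×3 = 30 − 6 = 24°C

24°C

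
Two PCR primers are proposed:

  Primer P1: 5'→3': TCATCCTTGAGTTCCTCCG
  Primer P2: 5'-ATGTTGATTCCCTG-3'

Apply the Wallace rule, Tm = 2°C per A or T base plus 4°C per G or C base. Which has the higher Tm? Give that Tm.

Primer P1: A+T=9, G+C=10 → Tm = 2(9)+4(10) = 58°C
Primer P2: A+T=8, G+C=6 → Tm = 2(8)+4(6) = 40°C
58°C vs 40°C → primer P1 is higher.

Primer P1, 58°C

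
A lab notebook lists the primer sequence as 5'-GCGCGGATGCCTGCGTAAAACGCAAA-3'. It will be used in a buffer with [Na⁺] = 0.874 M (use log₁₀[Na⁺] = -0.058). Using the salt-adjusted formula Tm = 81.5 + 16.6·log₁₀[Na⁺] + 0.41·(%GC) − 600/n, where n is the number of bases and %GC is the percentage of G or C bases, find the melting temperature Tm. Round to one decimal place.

Length n = 26. T=3, C=7, A=8, G=8
G+C = 15, so %GC = 15/26 × 100 = 57.692%
Salt term: 16.6 × (-0.058) = -0.963
GC term: 0.41 × 57.692 = 23.654; length term: −600/26 = −23.077
Tm = 81.5 + (-0.963) + 23.654 − 23.077 = 81.114 → 81.1°C

81.1°C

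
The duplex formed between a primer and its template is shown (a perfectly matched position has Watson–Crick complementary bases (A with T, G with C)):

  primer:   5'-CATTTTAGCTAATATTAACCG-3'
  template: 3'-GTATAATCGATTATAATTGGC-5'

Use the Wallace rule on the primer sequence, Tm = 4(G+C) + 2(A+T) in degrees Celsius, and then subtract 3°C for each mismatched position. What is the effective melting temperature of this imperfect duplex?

51°C

Primer base counts: A=7, T=8, G=2, C=4 → A+T=15, G+C=6
Perfect-match Tm = 2(15) + 4(6) = 30 + 24 = 54°C
Mismatches (positions where the bases are not complementary): 1 (at position 4)
Effective Tm = 54 − 1×3 = 54 − 3 = 51°C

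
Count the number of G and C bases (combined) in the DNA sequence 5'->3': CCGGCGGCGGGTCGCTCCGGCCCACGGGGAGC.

28

A=2, C=13, T=2, G=15
G+C = 15 + 13 = 28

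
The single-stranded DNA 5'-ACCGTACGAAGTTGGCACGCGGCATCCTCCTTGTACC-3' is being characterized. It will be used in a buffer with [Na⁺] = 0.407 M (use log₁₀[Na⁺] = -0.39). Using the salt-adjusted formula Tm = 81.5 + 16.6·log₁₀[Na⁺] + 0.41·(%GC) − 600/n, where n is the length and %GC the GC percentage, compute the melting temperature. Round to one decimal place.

83.2°C

Length n = 37. Base counts: G=9, A=7, T=8, C=13
G+C = 22, so %GC = 22/37 × 100 = 59.459%
Salt term: 16.6 × (-0.39) = -6.474
GC term: 0.41 × 59.459 = 24.378; length term: −600/37 = −16.216
Tm = 81.5 + (-6.474) + 24.378 − 16.216 = 83.188 → 83.2°C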